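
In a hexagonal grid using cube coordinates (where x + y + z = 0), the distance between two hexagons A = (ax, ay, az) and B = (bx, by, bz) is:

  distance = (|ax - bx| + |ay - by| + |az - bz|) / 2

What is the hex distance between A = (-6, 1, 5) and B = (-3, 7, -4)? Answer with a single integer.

Answer: 9

Derivation:
|ax - bx| = |-6 - (-3)| = 3
|ay - by| = |1 - 7| = 6
|az - bz| = |5 - (-4)| = 9
distance = (3 + 6 + 9) / 2 = 18 / 2 = 9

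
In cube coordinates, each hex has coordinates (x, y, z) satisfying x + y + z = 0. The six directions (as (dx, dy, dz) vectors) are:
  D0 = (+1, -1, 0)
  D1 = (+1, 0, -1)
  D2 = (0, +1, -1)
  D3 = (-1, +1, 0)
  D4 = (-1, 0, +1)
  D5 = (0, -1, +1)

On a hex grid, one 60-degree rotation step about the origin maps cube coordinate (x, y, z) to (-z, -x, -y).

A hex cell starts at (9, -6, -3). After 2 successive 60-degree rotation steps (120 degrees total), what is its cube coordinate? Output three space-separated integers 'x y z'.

Start: (9, -6, -3)
Step 1: (9, -6, -3) -> (-(-3), -(9), -(-6)) = (3, -9, 6)
Step 2: (3, -9, 6) -> (-(6), -(3), -(-9)) = (-6, -3, 9)

Answer: -6 -3 9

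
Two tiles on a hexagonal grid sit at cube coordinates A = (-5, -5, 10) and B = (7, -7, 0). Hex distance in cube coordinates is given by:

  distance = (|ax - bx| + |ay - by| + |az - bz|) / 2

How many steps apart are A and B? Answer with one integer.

Answer: 12

Derivation:
|ax - bx| = |-5 - 7| = 12
|ay - by| = |-5 - (-7)| = 2
|az - bz| = |10 - 0| = 10
distance = (12 + 2 + 10) / 2 = 24 / 2 = 12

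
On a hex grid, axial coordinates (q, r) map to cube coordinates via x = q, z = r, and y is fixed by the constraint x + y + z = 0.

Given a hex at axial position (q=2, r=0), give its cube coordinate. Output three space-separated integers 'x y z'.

Answer: 2 -2 0

Derivation:
x = q = 2
z = r = 0
y = -x - z = -(2) - (0) = -2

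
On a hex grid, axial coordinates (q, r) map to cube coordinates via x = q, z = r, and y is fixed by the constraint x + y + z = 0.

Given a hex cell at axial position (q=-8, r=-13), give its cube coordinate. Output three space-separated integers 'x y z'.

x = q = -8
z = r = -13
y = -x - z = -(-8) - (-13) = 21

Answer: -8 21 -13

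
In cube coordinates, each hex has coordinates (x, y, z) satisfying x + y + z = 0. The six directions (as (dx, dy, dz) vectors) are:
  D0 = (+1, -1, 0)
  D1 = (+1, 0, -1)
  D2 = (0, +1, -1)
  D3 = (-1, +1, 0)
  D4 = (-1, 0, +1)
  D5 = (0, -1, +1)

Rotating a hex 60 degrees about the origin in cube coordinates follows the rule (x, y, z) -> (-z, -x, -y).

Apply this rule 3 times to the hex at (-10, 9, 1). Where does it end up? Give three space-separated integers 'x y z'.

Answer: 10 -9 -1

Derivation:
Start: (-10, 9, 1)
Step 1: (-10, 9, 1) -> (-(1), -(-10), -(9)) = (-1, 10, -9)
Step 2: (-1, 10, -9) -> (-(-9), -(-1), -(10)) = (9, 1, -10)
Step 3: (9, 1, -10) -> (-(-10), -(9), -(1)) = (10, -9, -1)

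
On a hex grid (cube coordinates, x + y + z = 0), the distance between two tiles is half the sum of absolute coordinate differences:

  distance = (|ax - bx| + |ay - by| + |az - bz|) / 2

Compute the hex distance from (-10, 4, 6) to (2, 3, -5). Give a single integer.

Answer: 12

Derivation:
|ax - bx| = |-10 - 2| = 12
|ay - by| = |4 - 3| = 1
|az - bz| = |6 - (-5)| = 11
distance = (12 + 1 + 11) / 2 = 24 / 2 = 12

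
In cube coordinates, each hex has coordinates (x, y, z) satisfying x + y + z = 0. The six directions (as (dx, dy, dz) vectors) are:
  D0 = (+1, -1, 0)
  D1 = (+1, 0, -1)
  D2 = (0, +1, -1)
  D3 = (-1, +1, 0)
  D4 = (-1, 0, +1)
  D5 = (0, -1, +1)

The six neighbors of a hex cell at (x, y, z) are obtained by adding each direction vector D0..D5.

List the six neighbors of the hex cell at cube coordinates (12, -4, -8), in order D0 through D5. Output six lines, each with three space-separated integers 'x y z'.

Center: (12, -4, -8). Add each direction:
  D0: (12, -4, -8) + (1, -1, 0) = (13, -5, -8)
  D1: (12, -4, -8) + (1, 0, -1) = (13, -4, -9)
  D2: (12, -4, -8) + (0, 1, -1) = (12, -3, -9)
  D3: (12, -4, -8) + (-1, 1, 0) = (11, -3, -8)
  D4: (12, -4, -8) + (-1, 0, 1) = (11, -4, -7)
  D5: (12, -4, -8) + (0, -1, 1) = (12, -5, -7)

Answer: 13 -5 -8
13 -4 -9
12 -3 -9
11 -3 -8
11 -4 -7
12 -5 -7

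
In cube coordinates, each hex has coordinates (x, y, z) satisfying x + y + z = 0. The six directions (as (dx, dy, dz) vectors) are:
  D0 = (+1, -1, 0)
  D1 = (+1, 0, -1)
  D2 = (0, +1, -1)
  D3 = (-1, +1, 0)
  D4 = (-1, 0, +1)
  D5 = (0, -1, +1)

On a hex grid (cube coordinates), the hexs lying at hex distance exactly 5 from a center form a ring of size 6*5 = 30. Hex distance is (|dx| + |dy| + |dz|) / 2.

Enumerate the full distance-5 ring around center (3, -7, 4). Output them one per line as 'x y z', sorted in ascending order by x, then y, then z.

Walk ring at distance 5 from (3, -7, 4):
Start at center + D4*5 = (-2, -7, 9)
  hex 0: (-2, -7, 9)
  hex 1: (-1, -8, 9)
  hex 2: (0, -9, 9)
  hex 3: (1, -10, 9)
  hex 4: (2, -11, 9)
  hex 5: (3, -12, 9)
  hex 6: (4, -12, 8)
  hex 7: (5, -12, 7)
  hex 8: (6, -12, 6)
  hex 9: (7, -12, 5)
  hex 10: (8, -12, 4)
  hex 11: (8, -11, 3)
  hex 12: (8, -10, 2)
  hex 13: (8, -9, 1)
  hex 14: (8, -8, 0)
  hex 15: (8, -7, -1)
  hex 16: (7, -6, -1)
  hex 17: (6, -5, -1)
  hex 18: (5, -4, -1)
  hex 19: (4, -3, -1)
  hex 20: (3, -2, -1)
  hex 21: (2, -2, 0)
  hex 22: (1, -2, 1)
  hex 23: (0, -2, 2)
  hex 24: (-1, -2, 3)
  hex 25: (-2, -2, 4)
  hex 26: (-2, -3, 5)
  hex 27: (-2, -4, 6)
  hex 28: (-2, -5, 7)
  hex 29: (-2, -6, 8)
Sorted: 30 hexes.

Answer: -2 -7 9
-2 -6 8
-2 -5 7
-2 -4 6
-2 -3 5
-2 -2 4
-1 -8 9
-1 -2 3
0 -9 9
0 -2 2
1 -10 9
1 -2 1
2 -11 9
2 -2 0
3 -12 9
3 -2 -1
4 -12 8
4 -3 -1
5 -12 7
5 -4 -1
6 -12 6
6 -5 -1
7 -12 5
7 -6 -1
8 -12 4
8 -11 3
8 -10 2
8 -9 1
8 -8 0
8 -7 -1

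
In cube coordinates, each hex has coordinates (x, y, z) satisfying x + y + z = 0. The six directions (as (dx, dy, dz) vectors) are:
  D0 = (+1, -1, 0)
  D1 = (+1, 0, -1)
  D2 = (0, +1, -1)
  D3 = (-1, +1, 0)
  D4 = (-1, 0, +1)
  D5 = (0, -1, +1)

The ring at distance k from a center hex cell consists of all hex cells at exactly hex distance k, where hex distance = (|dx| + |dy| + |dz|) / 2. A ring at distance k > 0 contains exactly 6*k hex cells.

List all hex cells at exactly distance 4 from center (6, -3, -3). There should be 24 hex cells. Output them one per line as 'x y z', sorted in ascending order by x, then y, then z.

Answer: 2 -3 1
2 -2 0
2 -1 -1
2 0 -2
2 1 -3
3 -4 1
3 1 -4
4 -5 1
4 1 -5
5 -6 1
5 1 -6
6 -7 1
6 1 -7
7 -7 0
7 0 -7
8 -7 -1
8 -1 -7
9 -7 -2
9 -2 -7
10 -7 -3
10 -6 -4
10 -5 -5
10 -4 -6
10 -3 -7

Derivation:
Walk ring at distance 4 from (6, -3, -3):
Start at center + D4*4 = (2, -3, 1)
  hex 0: (2, -3, 1)
  hex 1: (3, -4, 1)
  hex 2: (4, -5, 1)
  hex 3: (5, -6, 1)
  hex 4: (6, -7, 1)
  hex 5: (7, -7, 0)
  hex 6: (8, -7, -1)
  hex 7: (9, -7, -2)
  hex 8: (10, -7, -3)
  hex 9: (10, -6, -4)
  hex 10: (10, -5, -5)
  hex 11: (10, -4, -6)
  hex 12: (10, -3, -7)
  hex 13: (9, -2, -7)
  hex 14: (8, -1, -7)
  hex 15: (7, 0, -7)
  hex 16: (6, 1, -7)
  hex 17: (5, 1, -6)
  hex 18: (4, 1, -5)
  hex 19: (3, 1, -4)
  hex 20: (2, 1, -3)
  hex 21: (2, 0, -2)
  hex 22: (2, -1, -1)
  hex 23: (2, -2, 0)
Sorted: 24 hexes.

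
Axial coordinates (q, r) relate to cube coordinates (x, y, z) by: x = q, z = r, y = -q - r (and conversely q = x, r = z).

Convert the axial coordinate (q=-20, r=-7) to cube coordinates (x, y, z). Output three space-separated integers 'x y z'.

Answer: -20 27 -7

Derivation:
x = q = -20
z = r = -7
y = -x - z = -(-20) - (-7) = 27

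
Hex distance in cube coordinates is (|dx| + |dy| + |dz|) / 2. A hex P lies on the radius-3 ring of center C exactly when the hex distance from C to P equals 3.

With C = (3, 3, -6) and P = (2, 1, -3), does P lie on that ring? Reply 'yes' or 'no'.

|px - cx| = |2 - 3| = 1
|py - cy| = |1 - 3| = 2
|pz - cz| = |-3 - (-6)| = 3
distance = (1+2+3)/2 = 6/2 = 3
radius = 3; distance == radius -> yes

Answer: yes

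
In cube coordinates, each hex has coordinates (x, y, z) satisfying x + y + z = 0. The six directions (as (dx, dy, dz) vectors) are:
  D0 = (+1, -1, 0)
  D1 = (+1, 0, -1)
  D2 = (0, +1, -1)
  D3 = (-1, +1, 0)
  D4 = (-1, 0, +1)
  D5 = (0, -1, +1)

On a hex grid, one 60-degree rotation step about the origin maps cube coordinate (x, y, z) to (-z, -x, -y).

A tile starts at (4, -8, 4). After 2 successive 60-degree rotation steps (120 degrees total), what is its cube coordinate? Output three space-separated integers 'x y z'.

Answer: -8 4 4

Derivation:
Start: (4, -8, 4)
Step 1: (4, -8, 4) -> (-(4), -(4), -(-8)) = (-4, -4, 8)
Step 2: (-4, -4, 8) -> (-(8), -(-4), -(-4)) = (-8, 4, 4)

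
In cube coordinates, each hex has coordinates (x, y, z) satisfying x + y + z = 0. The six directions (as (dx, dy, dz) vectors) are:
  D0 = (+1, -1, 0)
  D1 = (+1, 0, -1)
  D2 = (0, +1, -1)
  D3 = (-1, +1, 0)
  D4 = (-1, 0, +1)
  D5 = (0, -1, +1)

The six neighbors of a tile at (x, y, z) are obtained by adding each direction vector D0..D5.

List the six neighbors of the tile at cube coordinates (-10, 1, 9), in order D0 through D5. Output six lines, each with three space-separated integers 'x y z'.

Center: (-10, 1, 9). Add each direction:
  D0: (-10, 1, 9) + (1, -1, 0) = (-9, 0, 9)
  D1: (-10, 1, 9) + (1, 0, -1) = (-9, 1, 8)
  D2: (-10, 1, 9) + (0, 1, -1) = (-10, 2, 8)
  D3: (-10, 1, 9) + (-1, 1, 0) = (-11, 2, 9)
  D4: (-10, 1, 9) + (-1, 0, 1) = (-11, 1, 10)
  D5: (-10, 1, 9) + (0, -1, 1) = (-10, 0, 10)

Answer: -9 0 9
-9 1 8
-10 2 8
-11 2 9
-11 1 10
-10 0 10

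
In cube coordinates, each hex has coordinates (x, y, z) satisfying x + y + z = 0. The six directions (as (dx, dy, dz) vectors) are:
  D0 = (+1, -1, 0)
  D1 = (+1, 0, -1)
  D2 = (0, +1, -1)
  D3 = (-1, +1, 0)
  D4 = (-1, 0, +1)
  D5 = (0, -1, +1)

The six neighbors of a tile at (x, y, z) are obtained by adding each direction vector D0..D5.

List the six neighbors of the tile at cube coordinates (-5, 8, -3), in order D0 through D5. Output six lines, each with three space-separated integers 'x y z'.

Center: (-5, 8, -3). Add each direction:
  D0: (-5, 8, -3) + (1, -1, 0) = (-4, 7, -3)
  D1: (-5, 8, -3) + (1, 0, -1) = (-4, 8, -4)
  D2: (-5, 8, -3) + (0, 1, -1) = (-5, 9, -4)
  D3: (-5, 8, -3) + (-1, 1, 0) = (-6, 9, -3)
  D4: (-5, 8, -3) + (-1, 0, 1) = (-6, 8, -2)
  D5: (-5, 8, -3) + (0, -1, 1) = (-5, 7, -2)

Answer: -4 7 -3
-4 8 -4
-5 9 -4
-6 9 -3
-6 8 -2
-5 7 -2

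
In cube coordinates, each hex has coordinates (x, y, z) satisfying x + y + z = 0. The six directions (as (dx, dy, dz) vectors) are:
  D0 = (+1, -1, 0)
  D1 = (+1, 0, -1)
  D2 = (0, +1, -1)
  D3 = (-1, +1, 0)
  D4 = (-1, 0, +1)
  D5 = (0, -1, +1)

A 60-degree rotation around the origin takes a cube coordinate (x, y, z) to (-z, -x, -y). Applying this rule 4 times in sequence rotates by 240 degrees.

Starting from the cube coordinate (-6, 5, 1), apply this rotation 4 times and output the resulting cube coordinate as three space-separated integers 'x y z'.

Start: (-6, 5, 1)
Step 1: (-6, 5, 1) -> (-(1), -(-6), -(5)) = (-1, 6, -5)
Step 2: (-1, 6, -5) -> (-(-5), -(-1), -(6)) = (5, 1, -6)
Step 3: (5, 1, -6) -> (-(-6), -(5), -(1)) = (6, -5, -1)
Step 4: (6, -5, -1) -> (-(-1), -(6), -(-5)) = (1, -6, 5)

Answer: 1 -6 5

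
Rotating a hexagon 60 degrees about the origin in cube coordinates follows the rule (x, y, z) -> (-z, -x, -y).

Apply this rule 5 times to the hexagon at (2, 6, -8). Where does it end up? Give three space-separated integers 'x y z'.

Start: (2, 6, -8)
Step 1: (2, 6, -8) -> (-(-8), -(2), -(6)) = (8, -2, -6)
Step 2: (8, -2, -6) -> (-(-6), -(8), -(-2)) = (6, -8, 2)
Step 3: (6, -8, 2) -> (-(2), -(6), -(-8)) = (-2, -6, 8)
Step 4: (-2, -6, 8) -> (-(8), -(-2), -(-6)) = (-8, 2, 6)
Step 5: (-8, 2, 6) -> (-(6), -(-8), -(2)) = (-6, 8, -2)

Answer: -6 8 -2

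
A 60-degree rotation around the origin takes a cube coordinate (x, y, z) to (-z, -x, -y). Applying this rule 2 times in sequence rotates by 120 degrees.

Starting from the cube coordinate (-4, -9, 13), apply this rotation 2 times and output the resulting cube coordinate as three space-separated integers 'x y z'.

Answer: -9 13 -4

Derivation:
Start: (-4, -9, 13)
Step 1: (-4, -9, 13) -> (-(13), -(-4), -(-9)) = (-13, 4, 9)
Step 2: (-13, 4, 9) -> (-(9), -(-13), -(4)) = (-9, 13, -4)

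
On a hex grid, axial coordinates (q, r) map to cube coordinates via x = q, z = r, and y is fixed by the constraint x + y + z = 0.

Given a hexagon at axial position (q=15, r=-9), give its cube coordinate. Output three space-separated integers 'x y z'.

Answer: 15 -6 -9

Derivation:
x = q = 15
z = r = -9
y = -x - z = -(15) - (-9) = -6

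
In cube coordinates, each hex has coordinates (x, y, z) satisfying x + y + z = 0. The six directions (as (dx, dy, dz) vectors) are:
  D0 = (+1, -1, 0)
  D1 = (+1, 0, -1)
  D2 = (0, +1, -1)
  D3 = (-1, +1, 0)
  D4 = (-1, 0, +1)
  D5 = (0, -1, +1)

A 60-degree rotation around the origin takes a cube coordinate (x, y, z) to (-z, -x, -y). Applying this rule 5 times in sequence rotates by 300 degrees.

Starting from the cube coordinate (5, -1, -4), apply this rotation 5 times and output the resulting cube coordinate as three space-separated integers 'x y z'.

Start: (5, -1, -4)
Step 1: (5, -1, -4) -> (-(-4), -(5), -(-1)) = (4, -5, 1)
Step 2: (4, -5, 1) -> (-(1), -(4), -(-5)) = (-1, -4, 5)
Step 3: (-1, -4, 5) -> (-(5), -(-1), -(-4)) = (-5, 1, 4)
Step 4: (-5, 1, 4) -> (-(4), -(-5), -(1)) = (-4, 5, -1)
Step 5: (-4, 5, -1) -> (-(-1), -(-4), -(5)) = (1, 4, -5)

Answer: 1 4 -5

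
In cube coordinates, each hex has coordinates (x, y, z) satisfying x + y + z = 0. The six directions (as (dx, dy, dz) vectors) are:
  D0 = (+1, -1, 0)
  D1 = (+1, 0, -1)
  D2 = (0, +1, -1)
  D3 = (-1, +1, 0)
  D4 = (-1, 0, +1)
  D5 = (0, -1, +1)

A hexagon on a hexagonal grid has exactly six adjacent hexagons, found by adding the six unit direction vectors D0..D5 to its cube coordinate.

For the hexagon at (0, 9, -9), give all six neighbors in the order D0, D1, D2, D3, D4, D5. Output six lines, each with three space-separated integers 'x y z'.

Center: (0, 9, -9). Add each direction:
  D0: (0, 9, -9) + (1, -1, 0) = (1, 8, -9)
  D1: (0, 9, -9) + (1, 0, -1) = (1, 9, -10)
  D2: (0, 9, -9) + (0, 1, -1) = (0, 10, -10)
  D3: (0, 9, -9) + (-1, 1, 0) = (-1, 10, -9)
  D4: (0, 9, -9) + (-1, 0, 1) = (-1, 9, -8)
  D5: (0, 9, -9) + (0, -1, 1) = (0, 8, -8)

Answer: 1 8 -9
1 9 -10
0 10 -10
-1 10 -9
-1 9 -8
0 8 -8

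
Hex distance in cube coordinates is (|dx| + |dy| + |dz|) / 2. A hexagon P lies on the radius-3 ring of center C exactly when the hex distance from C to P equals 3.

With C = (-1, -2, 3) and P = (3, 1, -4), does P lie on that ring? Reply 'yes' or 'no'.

Answer: no

Derivation:
|px - cx| = |3 - (-1)| = 4
|py - cy| = |1 - (-2)| = 3
|pz - cz| = |-4 - 3| = 7
distance = (4+3+7)/2 = 14/2 = 7
radius = 3; distance != radius -> no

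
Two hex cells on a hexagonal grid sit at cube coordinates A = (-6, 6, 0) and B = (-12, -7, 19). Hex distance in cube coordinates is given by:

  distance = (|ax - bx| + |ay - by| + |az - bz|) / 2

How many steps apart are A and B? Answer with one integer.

|ax - bx| = |-6 - (-12)| = 6
|ay - by| = |6 - (-7)| = 13
|az - bz| = |0 - 19| = 19
distance = (6 + 13 + 19) / 2 = 38 / 2 = 19

Answer: 19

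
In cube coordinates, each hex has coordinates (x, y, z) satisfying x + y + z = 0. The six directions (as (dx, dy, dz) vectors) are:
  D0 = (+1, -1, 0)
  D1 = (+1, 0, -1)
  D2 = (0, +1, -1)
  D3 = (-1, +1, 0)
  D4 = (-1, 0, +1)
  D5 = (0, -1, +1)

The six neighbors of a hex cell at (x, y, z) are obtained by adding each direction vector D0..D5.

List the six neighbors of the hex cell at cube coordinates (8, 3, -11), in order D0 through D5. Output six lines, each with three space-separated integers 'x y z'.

Answer: 9 2 -11
9 3 -12
8 4 -12
7 4 -11
7 3 -10
8 2 -10

Derivation:
Center: (8, 3, -11). Add each direction:
  D0: (8, 3, -11) + (1, -1, 0) = (9, 2, -11)
  D1: (8, 3, -11) + (1, 0, -1) = (9, 3, -12)
  D2: (8, 3, -11) + (0, 1, -1) = (8, 4, -12)
  D3: (8, 3, -11) + (-1, 1, 0) = (7, 4, -11)
  D4: (8, 3, -11) + (-1, 0, 1) = (7, 3, -10)
  D5: (8, 3, -11) + (0, -1, 1) = (8, 2, -10)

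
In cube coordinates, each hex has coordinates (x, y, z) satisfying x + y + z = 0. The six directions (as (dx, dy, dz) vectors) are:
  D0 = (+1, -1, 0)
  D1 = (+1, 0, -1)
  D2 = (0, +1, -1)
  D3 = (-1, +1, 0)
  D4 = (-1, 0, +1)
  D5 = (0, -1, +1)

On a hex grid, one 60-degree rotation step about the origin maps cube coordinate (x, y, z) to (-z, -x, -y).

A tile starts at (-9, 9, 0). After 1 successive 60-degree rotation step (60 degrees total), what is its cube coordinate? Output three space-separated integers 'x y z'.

Answer: 0 9 -9

Derivation:
Start: (-9, 9, 0)
Step 1: (-9, 9, 0) -> (-(0), -(-9), -(9)) = (0, 9, -9)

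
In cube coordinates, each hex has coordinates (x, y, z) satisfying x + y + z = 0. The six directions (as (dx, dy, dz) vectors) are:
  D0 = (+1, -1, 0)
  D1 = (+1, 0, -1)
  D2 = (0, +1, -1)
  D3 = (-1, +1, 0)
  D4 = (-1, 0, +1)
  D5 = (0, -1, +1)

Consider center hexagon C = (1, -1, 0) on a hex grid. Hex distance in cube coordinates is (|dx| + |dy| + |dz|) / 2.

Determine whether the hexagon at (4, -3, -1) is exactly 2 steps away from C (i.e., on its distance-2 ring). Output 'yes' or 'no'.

|px - cx| = |4 - 1| = 3
|py - cy| = |-3 - (-1)| = 2
|pz - cz| = |-1 - 0| = 1
distance = (3+2+1)/2 = 6/2 = 3
radius = 2; distance != radius -> no

Answer: no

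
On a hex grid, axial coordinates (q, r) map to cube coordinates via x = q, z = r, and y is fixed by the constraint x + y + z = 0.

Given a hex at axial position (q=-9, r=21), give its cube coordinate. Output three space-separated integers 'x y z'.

Answer: -9 -12 21

Derivation:
x = q = -9
z = r = 21
y = -x - z = -(-9) - (21) = -12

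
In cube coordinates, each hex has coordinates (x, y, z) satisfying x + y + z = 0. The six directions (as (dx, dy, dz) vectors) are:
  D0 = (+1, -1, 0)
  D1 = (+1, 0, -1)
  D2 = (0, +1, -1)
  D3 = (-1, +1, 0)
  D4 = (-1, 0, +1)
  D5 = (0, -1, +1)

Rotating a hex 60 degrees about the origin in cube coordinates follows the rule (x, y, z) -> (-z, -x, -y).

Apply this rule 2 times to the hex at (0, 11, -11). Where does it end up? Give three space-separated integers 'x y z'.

Answer: 11 -11 0

Derivation:
Start: (0, 11, -11)
Step 1: (0, 11, -11) -> (-(-11), -(0), -(11)) = (11, 0, -11)
Step 2: (11, 0, -11) -> (-(-11), -(11), -(0)) = (11, -11, 0)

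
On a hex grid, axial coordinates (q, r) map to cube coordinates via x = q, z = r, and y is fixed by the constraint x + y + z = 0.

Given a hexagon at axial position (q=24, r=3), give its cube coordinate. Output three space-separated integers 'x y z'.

x = q = 24
z = r = 3
y = -x - z = -(24) - (3) = -27

Answer: 24 -27 3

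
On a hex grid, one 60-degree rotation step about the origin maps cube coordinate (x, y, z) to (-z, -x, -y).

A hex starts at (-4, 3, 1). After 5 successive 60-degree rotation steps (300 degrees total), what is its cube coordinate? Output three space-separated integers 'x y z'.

Answer: -3 -1 4

Derivation:
Start: (-4, 3, 1)
Step 1: (-4, 3, 1) -> (-(1), -(-4), -(3)) = (-1, 4, -3)
Step 2: (-1, 4, -3) -> (-(-3), -(-1), -(4)) = (3, 1, -4)
Step 3: (3, 1, -4) -> (-(-4), -(3), -(1)) = (4, -3, -1)
Step 4: (4, -3, -1) -> (-(-1), -(4), -(-3)) = (1, -4, 3)
Step 5: (1, -4, 3) -> (-(3), -(1), -(-4)) = (-3, -1, 4)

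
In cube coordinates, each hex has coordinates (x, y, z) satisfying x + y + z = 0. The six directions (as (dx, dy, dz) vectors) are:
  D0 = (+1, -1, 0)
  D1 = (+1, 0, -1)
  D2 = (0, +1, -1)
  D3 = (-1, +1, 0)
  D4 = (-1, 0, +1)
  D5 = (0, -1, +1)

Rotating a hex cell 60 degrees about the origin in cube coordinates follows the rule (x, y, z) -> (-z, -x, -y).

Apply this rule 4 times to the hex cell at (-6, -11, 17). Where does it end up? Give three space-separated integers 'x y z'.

Start: (-6, -11, 17)
Step 1: (-6, -11, 17) -> (-(17), -(-6), -(-11)) = (-17, 6, 11)
Step 2: (-17, 6, 11) -> (-(11), -(-17), -(6)) = (-11, 17, -6)
Step 3: (-11, 17, -6) -> (-(-6), -(-11), -(17)) = (6, 11, -17)
Step 4: (6, 11, -17) -> (-(-17), -(6), -(11)) = (17, -6, -11)

Answer: 17 -6 -11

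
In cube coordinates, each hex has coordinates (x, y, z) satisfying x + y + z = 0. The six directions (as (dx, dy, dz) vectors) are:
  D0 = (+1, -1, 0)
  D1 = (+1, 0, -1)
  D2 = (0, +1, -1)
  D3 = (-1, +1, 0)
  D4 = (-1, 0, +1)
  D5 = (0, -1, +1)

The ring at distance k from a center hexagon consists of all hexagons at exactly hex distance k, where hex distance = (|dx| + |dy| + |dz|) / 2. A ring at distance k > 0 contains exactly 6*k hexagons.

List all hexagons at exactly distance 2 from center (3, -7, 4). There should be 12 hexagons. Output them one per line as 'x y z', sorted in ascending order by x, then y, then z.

Walk ring at distance 2 from (3, -7, 4):
Start at center + D4*2 = (1, -7, 6)
  hex 0: (1, -7, 6)
  hex 1: (2, -8, 6)
  hex 2: (3, -9, 6)
  hex 3: (4, -9, 5)
  hex 4: (5, -9, 4)
  hex 5: (5, -8, 3)
  hex 6: (5, -7, 2)
  hex 7: (4, -6, 2)
  hex 8: (3, -5, 2)
  hex 9: (2, -5, 3)
  hex 10: (1, -5, 4)
  hex 11: (1, -6, 5)
Sorted: 12 hexes.

Answer: 1 -7 6
1 -6 5
1 -5 4
2 -8 6
2 -5 3
3 -9 6
3 -5 2
4 -9 5
4 -6 2
5 -9 4
5 -8 3
5 -7 2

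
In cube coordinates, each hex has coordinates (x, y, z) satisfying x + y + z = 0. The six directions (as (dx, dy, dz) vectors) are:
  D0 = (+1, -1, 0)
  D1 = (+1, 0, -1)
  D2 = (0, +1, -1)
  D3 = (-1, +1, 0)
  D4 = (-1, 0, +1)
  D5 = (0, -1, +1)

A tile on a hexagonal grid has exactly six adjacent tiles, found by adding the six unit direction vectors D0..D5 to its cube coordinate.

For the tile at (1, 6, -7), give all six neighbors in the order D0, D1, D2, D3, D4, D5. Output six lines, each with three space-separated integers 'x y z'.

Answer: 2 5 -7
2 6 -8
1 7 -8
0 7 -7
0 6 -6
1 5 -6

Derivation:
Center: (1, 6, -7). Add each direction:
  D0: (1, 6, -7) + (1, -1, 0) = (2, 5, -7)
  D1: (1, 6, -7) + (1, 0, -1) = (2, 6, -8)
  D2: (1, 6, -7) + (0, 1, -1) = (1, 7, -8)
  D3: (1, 6, -7) + (-1, 1, 0) = (0, 7, -7)
  D4: (1, 6, -7) + (-1, 0, 1) = (0, 6, -6)
  D5: (1, 6, -7) + (0, -1, 1) = (1, 5, -6)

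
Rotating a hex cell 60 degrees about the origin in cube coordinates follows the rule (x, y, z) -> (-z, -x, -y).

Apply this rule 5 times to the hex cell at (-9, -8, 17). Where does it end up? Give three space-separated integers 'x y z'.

Answer: 8 -17 9

Derivation:
Start: (-9, -8, 17)
Step 1: (-9, -8, 17) -> (-(17), -(-9), -(-8)) = (-17, 9, 8)
Step 2: (-17, 9, 8) -> (-(8), -(-17), -(9)) = (-8, 17, -9)
Step 3: (-8, 17, -9) -> (-(-9), -(-8), -(17)) = (9, 8, -17)
Step 4: (9, 8, -17) -> (-(-17), -(9), -(8)) = (17, -9, -8)
Step 5: (17, -9, -8) -> (-(-8), -(17), -(-9)) = (8, -17, 9)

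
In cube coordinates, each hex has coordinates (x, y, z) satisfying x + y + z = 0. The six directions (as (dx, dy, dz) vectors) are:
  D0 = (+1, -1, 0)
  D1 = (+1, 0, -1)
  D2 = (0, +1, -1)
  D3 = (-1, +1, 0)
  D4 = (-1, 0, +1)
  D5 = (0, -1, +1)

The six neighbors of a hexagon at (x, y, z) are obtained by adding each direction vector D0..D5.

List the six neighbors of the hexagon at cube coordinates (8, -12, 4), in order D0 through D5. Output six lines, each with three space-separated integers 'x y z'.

Center: (8, -12, 4). Add each direction:
  D0: (8, -12, 4) + (1, -1, 0) = (9, -13, 4)
  D1: (8, -12, 4) + (1, 0, -1) = (9, -12, 3)
  D2: (8, -12, 4) + (0, 1, -1) = (8, -11, 3)
  D3: (8, -12, 4) + (-1, 1, 0) = (7, -11, 4)
  D4: (8, -12, 4) + (-1, 0, 1) = (7, -12, 5)
  D5: (8, -12, 4) + (0, -1, 1) = (8, -13, 5)

Answer: 9 -13 4
9 -12 3
8 -11 3
7 -11 4
7 -12 5
8 -13 5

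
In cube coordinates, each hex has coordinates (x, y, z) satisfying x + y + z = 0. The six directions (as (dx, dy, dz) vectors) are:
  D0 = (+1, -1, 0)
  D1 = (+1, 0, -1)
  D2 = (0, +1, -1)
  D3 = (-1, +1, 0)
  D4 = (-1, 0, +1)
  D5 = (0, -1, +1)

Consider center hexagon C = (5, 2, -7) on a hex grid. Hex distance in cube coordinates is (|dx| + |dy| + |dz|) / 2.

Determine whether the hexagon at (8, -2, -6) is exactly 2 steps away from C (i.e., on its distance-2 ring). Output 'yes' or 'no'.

Answer: no

Derivation:
|px - cx| = |8 - 5| = 3
|py - cy| = |-2 - 2| = 4
|pz - cz| = |-6 - (-7)| = 1
distance = (3+4+1)/2 = 8/2 = 4
radius = 2; distance != radius -> no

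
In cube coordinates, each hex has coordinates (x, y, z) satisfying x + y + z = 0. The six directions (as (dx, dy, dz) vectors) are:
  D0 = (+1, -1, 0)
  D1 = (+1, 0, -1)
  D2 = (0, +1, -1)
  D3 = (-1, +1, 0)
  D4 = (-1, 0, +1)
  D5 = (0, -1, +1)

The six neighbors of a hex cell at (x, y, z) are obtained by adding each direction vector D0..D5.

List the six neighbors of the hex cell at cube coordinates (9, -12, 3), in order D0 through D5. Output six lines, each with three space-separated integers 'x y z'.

Answer: 10 -13 3
10 -12 2
9 -11 2
8 -11 3
8 -12 4
9 -13 4

Derivation:
Center: (9, -12, 3). Add each direction:
  D0: (9, -12, 3) + (1, -1, 0) = (10, -13, 3)
  D1: (9, -12, 3) + (1, 0, -1) = (10, -12, 2)
  D2: (9, -12, 3) + (0, 1, -1) = (9, -11, 2)
  D3: (9, -12, 3) + (-1, 1, 0) = (8, -11, 3)
  D4: (9, -12, 3) + (-1, 0, 1) = (8, -12, 4)
  D5: (9, -12, 3) + (0, -1, 1) = (9, -13, 4)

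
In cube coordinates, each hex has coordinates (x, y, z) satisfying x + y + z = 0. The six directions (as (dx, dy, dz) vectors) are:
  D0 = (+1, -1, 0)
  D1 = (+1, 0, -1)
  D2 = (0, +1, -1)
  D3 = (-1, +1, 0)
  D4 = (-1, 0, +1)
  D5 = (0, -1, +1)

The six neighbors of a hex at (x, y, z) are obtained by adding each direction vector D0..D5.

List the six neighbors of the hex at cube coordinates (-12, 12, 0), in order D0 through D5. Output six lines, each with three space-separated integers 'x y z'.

Center: (-12, 12, 0). Add each direction:
  D0: (-12, 12, 0) + (1, -1, 0) = (-11, 11, 0)
  D1: (-12, 12, 0) + (1, 0, -1) = (-11, 12, -1)
  D2: (-12, 12, 0) + (0, 1, -1) = (-12, 13, -1)
  D3: (-12, 12, 0) + (-1, 1, 0) = (-13, 13, 0)
  D4: (-12, 12, 0) + (-1, 0, 1) = (-13, 12, 1)
  D5: (-12, 12, 0) + (0, -1, 1) = (-12, 11, 1)

Answer: -11 11 0
-11 12 -1
-12 13 -1
-13 13 0
-13 12 1
-12 11 1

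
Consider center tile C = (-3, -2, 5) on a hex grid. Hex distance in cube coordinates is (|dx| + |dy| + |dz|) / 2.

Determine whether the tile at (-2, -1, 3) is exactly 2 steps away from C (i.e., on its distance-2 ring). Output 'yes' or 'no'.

Answer: yes

Derivation:
|px - cx| = |-2 - (-3)| = 1
|py - cy| = |-1 - (-2)| = 1
|pz - cz| = |3 - 5| = 2
distance = (1+1+2)/2 = 4/2 = 2
radius = 2; distance == radius -> yes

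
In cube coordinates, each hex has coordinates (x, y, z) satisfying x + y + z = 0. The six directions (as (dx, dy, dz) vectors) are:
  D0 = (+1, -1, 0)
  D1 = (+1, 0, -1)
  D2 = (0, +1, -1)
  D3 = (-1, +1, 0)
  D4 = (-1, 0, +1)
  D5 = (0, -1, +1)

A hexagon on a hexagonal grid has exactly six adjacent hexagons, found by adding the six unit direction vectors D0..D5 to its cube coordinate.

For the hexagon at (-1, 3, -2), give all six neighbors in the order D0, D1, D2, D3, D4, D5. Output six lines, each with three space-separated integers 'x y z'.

Center: (-1, 3, -2). Add each direction:
  D0: (-1, 3, -2) + (1, -1, 0) = (0, 2, -2)
  D1: (-1, 3, -2) + (1, 0, -1) = (0, 3, -3)
  D2: (-1, 3, -2) + (0, 1, -1) = (-1, 4, -3)
  D3: (-1, 3, -2) + (-1, 1, 0) = (-2, 4, -2)
  D4: (-1, 3, -2) + (-1, 0, 1) = (-2, 3, -1)
  D5: (-1, 3, -2) + (0, -1, 1) = (-1, 2, -1)

Answer: 0 2 -2
0 3 -3
-1 4 -3
-2 4 -2
-2 3 -1
-1 2 -1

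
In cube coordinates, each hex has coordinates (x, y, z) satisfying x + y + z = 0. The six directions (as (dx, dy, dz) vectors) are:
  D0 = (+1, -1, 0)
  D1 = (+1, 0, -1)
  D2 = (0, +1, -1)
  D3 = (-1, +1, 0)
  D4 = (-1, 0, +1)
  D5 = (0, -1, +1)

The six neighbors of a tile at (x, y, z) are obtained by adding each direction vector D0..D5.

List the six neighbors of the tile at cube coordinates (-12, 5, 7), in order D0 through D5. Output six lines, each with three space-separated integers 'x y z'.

Answer: -11 4 7
-11 5 6
-12 6 6
-13 6 7
-13 5 8
-12 4 8

Derivation:
Center: (-12, 5, 7). Add each direction:
  D0: (-12, 5, 7) + (1, -1, 0) = (-11, 4, 7)
  D1: (-12, 5, 7) + (1, 0, -1) = (-11, 5, 6)
  D2: (-12, 5, 7) + (0, 1, -1) = (-12, 6, 6)
  D3: (-12, 5, 7) + (-1, 1, 0) = (-13, 6, 7)
  D4: (-12, 5, 7) + (-1, 0, 1) = (-13, 5, 8)
  D5: (-12, 5, 7) + (0, -1, 1) = (-12, 4, 8)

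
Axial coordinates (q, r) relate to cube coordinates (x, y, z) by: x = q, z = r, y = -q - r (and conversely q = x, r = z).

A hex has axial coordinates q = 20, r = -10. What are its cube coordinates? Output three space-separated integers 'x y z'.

x = q = 20
z = r = -10
y = -x - z = -(20) - (-10) = -10

Answer: 20 -10 -10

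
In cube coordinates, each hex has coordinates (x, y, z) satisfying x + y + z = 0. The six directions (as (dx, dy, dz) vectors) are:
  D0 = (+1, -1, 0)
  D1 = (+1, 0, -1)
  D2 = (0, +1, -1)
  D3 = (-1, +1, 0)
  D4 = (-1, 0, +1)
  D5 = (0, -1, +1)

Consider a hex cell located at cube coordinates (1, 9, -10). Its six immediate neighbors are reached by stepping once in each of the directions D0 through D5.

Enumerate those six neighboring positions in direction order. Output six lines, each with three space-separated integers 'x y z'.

Answer: 2 8 -10
2 9 -11
1 10 -11
0 10 -10
0 9 -9
1 8 -9

Derivation:
Center: (1, 9, -10). Add each direction:
  D0: (1, 9, -10) + (1, -1, 0) = (2, 8, -10)
  D1: (1, 9, -10) + (1, 0, -1) = (2, 9, -11)
  D2: (1, 9, -10) + (0, 1, -1) = (1, 10, -11)
  D3: (1, 9, -10) + (-1, 1, 0) = (0, 10, -10)
  D4: (1, 9, -10) + (-1, 0, 1) = (0, 9, -9)
  D5: (1, 9, -10) + (0, -1, 1) = (1, 8, -9)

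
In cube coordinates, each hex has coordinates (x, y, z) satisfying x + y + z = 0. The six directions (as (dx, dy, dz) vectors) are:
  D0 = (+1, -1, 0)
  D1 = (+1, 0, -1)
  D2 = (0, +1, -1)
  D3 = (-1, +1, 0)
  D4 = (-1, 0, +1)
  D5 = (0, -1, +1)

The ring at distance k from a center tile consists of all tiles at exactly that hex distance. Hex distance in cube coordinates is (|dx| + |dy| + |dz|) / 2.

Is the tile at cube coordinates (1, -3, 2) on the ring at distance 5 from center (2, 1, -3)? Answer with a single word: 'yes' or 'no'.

|px - cx| = |1 - 2| = 1
|py - cy| = |-3 - 1| = 4
|pz - cz| = |2 - (-3)| = 5
distance = (1+4+5)/2 = 10/2 = 5
radius = 5; distance == radius -> yes

Answer: yes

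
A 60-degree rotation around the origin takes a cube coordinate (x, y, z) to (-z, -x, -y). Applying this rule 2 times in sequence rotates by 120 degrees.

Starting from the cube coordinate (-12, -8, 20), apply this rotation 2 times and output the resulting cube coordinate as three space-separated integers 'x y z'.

Answer: -8 20 -12

Derivation:
Start: (-12, -8, 20)
Step 1: (-12, -8, 20) -> (-(20), -(-12), -(-8)) = (-20, 12, 8)
Step 2: (-20, 12, 8) -> (-(8), -(-20), -(12)) = (-8, 20, -12)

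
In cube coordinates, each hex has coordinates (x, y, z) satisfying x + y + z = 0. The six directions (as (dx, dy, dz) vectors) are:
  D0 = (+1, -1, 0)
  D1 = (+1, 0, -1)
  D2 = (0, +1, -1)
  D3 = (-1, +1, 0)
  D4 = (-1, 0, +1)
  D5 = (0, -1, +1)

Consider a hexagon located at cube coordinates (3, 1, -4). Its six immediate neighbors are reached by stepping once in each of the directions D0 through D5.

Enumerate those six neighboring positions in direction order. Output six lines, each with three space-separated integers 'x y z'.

Center: (3, 1, -4). Add each direction:
  D0: (3, 1, -4) + (1, -1, 0) = (4, 0, -4)
  D1: (3, 1, -4) + (1, 0, -1) = (4, 1, -5)
  D2: (3, 1, -4) + (0, 1, -1) = (3, 2, -5)
  D3: (3, 1, -4) + (-1, 1, 0) = (2, 2, -4)
  D4: (3, 1, -4) + (-1, 0, 1) = (2, 1, -3)
  D5: (3, 1, -4) + (0, -1, 1) = (3, 0, -3)

Answer: 4 0 -4
4 1 -5
3 2 -5
2 2 -4
2 1 -3
3 0 -3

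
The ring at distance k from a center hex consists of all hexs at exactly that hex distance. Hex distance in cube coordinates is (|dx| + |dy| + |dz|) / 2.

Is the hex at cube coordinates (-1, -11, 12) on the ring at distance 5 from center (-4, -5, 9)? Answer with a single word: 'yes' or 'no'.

Answer: no

Derivation:
|px - cx| = |-1 - (-4)| = 3
|py - cy| = |-11 - (-5)| = 6
|pz - cz| = |12 - 9| = 3
distance = (3+6+3)/2 = 12/2 = 6
radius = 5; distance != radius -> no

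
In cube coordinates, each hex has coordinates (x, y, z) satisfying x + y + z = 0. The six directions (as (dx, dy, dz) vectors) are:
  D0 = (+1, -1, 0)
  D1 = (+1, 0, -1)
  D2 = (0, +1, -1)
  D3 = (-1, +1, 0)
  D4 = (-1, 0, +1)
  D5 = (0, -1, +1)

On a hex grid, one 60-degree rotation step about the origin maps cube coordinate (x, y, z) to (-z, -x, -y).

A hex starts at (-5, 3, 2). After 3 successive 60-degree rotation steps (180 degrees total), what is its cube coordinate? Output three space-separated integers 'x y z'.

Answer: 5 -3 -2

Derivation:
Start: (-5, 3, 2)
Step 1: (-5, 3, 2) -> (-(2), -(-5), -(3)) = (-2, 5, -3)
Step 2: (-2, 5, -3) -> (-(-3), -(-2), -(5)) = (3, 2, -5)
Step 3: (3, 2, -5) -> (-(-5), -(3), -(2)) = (5, -3, -2)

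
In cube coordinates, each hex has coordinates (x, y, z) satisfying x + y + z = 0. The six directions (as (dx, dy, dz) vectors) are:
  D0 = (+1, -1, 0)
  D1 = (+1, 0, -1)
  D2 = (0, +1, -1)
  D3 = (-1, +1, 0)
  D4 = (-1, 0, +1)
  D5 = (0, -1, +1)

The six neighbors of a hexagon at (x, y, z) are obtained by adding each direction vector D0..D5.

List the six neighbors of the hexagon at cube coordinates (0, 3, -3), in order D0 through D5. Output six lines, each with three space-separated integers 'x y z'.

Center: (0, 3, -3). Add each direction:
  D0: (0, 3, -3) + (1, -1, 0) = (1, 2, -3)
  D1: (0, 3, -3) + (1, 0, -1) = (1, 3, -4)
  D2: (0, 3, -3) + (0, 1, -1) = (0, 4, -4)
  D3: (0, 3, -3) + (-1, 1, 0) = (-1, 4, -3)
  D4: (0, 3, -3) + (-1, 0, 1) = (-1, 3, -2)
  D5: (0, 3, -3) + (0, -1, 1) = (0, 2, -2)

Answer: 1 2 -3
1 3 -4
0 4 -4
-1 4 -3
-1 3 -2
0 2 -2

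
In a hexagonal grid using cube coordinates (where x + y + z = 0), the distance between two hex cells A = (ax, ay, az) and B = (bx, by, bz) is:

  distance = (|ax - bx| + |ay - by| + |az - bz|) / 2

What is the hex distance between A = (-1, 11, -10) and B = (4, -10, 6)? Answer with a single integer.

Answer: 21

Derivation:
|ax - bx| = |-1 - 4| = 5
|ay - by| = |11 - (-10)| = 21
|az - bz| = |-10 - 6| = 16
distance = (5 + 21 + 16) / 2 = 42 / 2 = 21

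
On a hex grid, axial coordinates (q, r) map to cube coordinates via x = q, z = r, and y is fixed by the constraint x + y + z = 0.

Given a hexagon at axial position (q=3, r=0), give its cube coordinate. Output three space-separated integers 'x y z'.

Answer: 3 -3 0

Derivation:
x = q = 3
z = r = 0
y = -x - z = -(3) - (0) = -3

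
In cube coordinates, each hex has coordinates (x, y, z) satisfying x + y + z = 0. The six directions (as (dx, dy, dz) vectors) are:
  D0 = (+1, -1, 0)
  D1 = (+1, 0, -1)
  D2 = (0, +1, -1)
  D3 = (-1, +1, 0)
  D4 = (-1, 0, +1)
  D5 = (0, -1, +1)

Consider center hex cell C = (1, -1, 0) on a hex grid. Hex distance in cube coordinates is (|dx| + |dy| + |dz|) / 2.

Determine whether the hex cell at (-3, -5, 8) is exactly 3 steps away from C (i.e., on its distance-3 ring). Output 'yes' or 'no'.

Answer: no

Derivation:
|px - cx| = |-3 - 1| = 4
|py - cy| = |-5 - (-1)| = 4
|pz - cz| = |8 - 0| = 8
distance = (4+4+8)/2 = 16/2 = 8
radius = 3; distance != radius -> no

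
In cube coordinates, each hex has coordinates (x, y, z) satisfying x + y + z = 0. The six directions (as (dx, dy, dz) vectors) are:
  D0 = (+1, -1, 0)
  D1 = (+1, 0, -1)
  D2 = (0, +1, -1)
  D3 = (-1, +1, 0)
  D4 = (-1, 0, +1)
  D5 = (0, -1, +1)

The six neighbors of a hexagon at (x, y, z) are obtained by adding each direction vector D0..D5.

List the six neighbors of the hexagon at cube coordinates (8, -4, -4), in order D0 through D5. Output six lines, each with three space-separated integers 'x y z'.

Center: (8, -4, -4). Add each direction:
  D0: (8, -4, -4) + (1, -1, 0) = (9, -5, -4)
  D1: (8, -4, -4) + (1, 0, -1) = (9, -4, -5)
  D2: (8, -4, -4) + (0, 1, -1) = (8, -3, -5)
  D3: (8, -4, -4) + (-1, 1, 0) = (7, -3, -4)
  D4: (8, -4, -4) + (-1, 0, 1) = (7, -4, -3)
  D5: (8, -4, -4) + (0, -1, 1) = (8, -5, -3)

Answer: 9 -5 -4
9 -4 -5
8 -3 -5
7 -3 -4
7 -4 -3
8 -5 -3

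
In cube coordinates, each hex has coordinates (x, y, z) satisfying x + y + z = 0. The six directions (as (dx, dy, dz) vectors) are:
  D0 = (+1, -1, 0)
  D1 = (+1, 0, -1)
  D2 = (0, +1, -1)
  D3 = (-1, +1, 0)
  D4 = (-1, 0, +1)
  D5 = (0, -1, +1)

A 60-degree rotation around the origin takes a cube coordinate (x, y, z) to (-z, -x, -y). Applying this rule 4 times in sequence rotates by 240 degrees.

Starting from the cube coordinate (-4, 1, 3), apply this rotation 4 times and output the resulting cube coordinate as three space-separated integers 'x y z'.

Answer: 3 -4 1

Derivation:
Start: (-4, 1, 3)
Step 1: (-4, 1, 3) -> (-(3), -(-4), -(1)) = (-3, 4, -1)
Step 2: (-3, 4, -1) -> (-(-1), -(-3), -(4)) = (1, 3, -4)
Step 3: (1, 3, -4) -> (-(-4), -(1), -(3)) = (4, -1, -3)
Step 4: (4, -1, -3) -> (-(-3), -(4), -(-1)) = (3, -4, 1)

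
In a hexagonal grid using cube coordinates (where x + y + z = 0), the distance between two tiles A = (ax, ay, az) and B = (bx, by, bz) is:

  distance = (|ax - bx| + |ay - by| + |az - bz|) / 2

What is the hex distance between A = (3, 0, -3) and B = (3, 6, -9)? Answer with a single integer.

|ax - bx| = |3 - 3| = 0
|ay - by| = |0 - 6| = 6
|az - bz| = |-3 - (-9)| = 6
distance = (0 + 6 + 6) / 2 = 12 / 2 = 6

Answer: 6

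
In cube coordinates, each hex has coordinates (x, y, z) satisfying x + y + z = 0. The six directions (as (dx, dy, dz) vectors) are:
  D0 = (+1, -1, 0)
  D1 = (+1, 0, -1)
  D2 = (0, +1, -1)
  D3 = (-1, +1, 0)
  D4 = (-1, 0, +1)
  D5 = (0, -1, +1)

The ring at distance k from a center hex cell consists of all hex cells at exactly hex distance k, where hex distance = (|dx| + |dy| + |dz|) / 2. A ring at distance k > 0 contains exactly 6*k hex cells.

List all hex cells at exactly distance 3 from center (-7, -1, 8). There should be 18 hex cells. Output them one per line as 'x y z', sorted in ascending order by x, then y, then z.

Walk ring at distance 3 from (-7, -1, 8):
Start at center + D4*3 = (-10, -1, 11)
  hex 0: (-10, -1, 11)
  hex 1: (-9, -2, 11)
  hex 2: (-8, -3, 11)
  hex 3: (-7, -4, 11)
  hex 4: (-6, -4, 10)
  hex 5: (-5, -4, 9)
  hex 6: (-4, -4, 8)
  hex 7: (-4, -3, 7)
  hex 8: (-4, -2, 6)
  hex 9: (-4, -1, 5)
  hex 10: (-5, 0, 5)
  hex 11: (-6, 1, 5)
  hex 12: (-7, 2, 5)
  hex 13: (-8, 2, 6)
  hex 14: (-9, 2, 7)
  hex 15: (-10, 2, 8)
  hex 16: (-10, 1, 9)
  hex 17: (-10, 0, 10)
Sorted: 18 hexes.

Answer: -10 -1 11
-10 0 10
-10 1 9
-10 2 8
-9 -2 11
-9 2 7
-8 -3 11
-8 2 6
-7 -4 11
-7 2 5
-6 -4 10
-6 1 5
-5 -4 9
-5 0 5
-4 -4 8
-4 -3 7
-4 -2 6
-4 -1 5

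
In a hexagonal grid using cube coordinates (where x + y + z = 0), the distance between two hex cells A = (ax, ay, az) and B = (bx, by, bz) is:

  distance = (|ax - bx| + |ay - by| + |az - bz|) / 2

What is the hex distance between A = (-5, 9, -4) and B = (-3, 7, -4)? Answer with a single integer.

Answer: 2

Derivation:
|ax - bx| = |-5 - (-3)| = 2
|ay - by| = |9 - 7| = 2
|az - bz| = |-4 - (-4)| = 0
distance = (2 + 2 + 0) / 2 = 4 / 2 = 2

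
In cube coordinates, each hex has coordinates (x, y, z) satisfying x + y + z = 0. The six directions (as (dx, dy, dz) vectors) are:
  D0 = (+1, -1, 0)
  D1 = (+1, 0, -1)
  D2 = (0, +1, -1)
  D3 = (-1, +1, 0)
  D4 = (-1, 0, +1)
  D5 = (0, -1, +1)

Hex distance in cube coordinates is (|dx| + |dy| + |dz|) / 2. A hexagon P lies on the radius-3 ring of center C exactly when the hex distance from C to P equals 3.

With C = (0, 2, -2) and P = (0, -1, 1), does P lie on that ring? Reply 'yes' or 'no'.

|px - cx| = |0 - 0| = 0
|py - cy| = |-1 - 2| = 3
|pz - cz| = |1 - (-2)| = 3
distance = (0+3+3)/2 = 6/2 = 3
radius = 3; distance == radius -> yes

Answer: yes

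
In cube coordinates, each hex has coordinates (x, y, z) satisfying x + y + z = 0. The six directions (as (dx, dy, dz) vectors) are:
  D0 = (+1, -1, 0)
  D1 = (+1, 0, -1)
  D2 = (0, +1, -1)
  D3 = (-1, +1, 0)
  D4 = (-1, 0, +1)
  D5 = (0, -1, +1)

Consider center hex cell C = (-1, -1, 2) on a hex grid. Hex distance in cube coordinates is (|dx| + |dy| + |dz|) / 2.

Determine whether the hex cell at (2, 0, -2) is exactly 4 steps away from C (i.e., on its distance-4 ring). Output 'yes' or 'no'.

Answer: yes

Derivation:
|px - cx| = |2 - (-1)| = 3
|py - cy| = |0 - (-1)| = 1
|pz - cz| = |-2 - 2| = 4
distance = (3+1+4)/2 = 8/2 = 4
radius = 4; distance == radius -> yes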